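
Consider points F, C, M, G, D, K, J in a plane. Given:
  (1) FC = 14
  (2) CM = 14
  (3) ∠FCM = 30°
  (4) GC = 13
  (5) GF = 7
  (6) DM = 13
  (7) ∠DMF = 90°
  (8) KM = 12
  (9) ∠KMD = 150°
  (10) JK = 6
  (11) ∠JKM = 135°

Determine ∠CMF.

Step 1: By the law of cosines on triangle MCF: MF² = 14² + 14² − 2·14·14·cos(30°) = 52.52, so MF ≈ 7.25.
Step 2: By the inverse law of cosines on triangle CMF: cos(∠CMF) = (14² + 7.25² − 14²) / (2·14·7.25) = 52.52/202.91 = 0.2588, so ∠CMF = 75°.

Therefore, the measure of angle ∠CMF = 75°.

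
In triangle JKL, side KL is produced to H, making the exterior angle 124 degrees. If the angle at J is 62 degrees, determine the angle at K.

The exterior angle theorem states that an exterior angle equals the sum of the two non-adjacent interior angles.
So 124 = 62 + angle K, which gives angle K = 124 - 62 = 62 degrees.

62 degrees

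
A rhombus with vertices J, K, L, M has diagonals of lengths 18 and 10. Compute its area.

Area of a rhombus = (d1 * d2) / 2
Area = (18 * 10) / 2
Area = 180 / 2
Area = 90

90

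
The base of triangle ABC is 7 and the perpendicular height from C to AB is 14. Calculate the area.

Area = (1/2) * base * height
Area = (1/2) * 7 * 14
Area = 49

49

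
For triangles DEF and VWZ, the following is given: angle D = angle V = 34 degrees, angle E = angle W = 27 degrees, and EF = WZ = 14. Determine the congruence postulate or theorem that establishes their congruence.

The given information provides:
angle D = angle V = 34 degrees, angle E = angle W = 27 degrees, and EF = WZ = 14
This matches the AAS congruence theorem.
Two pairs of corresponding angles and a non-included side are equal (Angle-Angle-Side).

AAS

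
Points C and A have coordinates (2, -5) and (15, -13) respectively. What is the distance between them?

d = sqrt((15 - 2)^2 + (-13 - -5)^2)
d = sqrt(13^2 + -8^2)
d = sqrt(169 + 64)
d = sqrt(233)

sqrt(233)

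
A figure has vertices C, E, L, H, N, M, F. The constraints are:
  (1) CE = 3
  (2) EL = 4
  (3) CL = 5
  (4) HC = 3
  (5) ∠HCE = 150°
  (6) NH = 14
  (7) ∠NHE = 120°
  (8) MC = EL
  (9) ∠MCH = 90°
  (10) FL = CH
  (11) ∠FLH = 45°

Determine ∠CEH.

Step 1: By the law of cosines on triangle ECH: EH² = 3² + 3² − 2·3·3·cos(150°) = 33.59, so EH ≈ 5.8.
Step 2: By the inverse law of cosines on triangle CEH: cos(∠CEH) = (3² + 5.8² − 3²) / (2·3·5.8) = 33.59/34.77 = 0.9659, so ∠CEH = 15°.

Therefore, the measure of angle ∠CEH = 15°.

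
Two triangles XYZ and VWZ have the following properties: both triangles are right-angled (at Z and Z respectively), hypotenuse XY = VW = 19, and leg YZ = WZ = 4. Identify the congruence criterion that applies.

The given information matches HL: The hypotenuse and one leg of two right triangles are equal (Hypotenuse-Leg).

HL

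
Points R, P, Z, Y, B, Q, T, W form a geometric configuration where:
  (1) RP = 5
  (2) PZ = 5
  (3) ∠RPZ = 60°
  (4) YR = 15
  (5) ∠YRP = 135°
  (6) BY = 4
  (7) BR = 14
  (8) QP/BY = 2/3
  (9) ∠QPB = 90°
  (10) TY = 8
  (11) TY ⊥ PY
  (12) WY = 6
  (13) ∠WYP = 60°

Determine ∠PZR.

Step 1: By the law of cosines on triangle ZPR: ZR² = 5² + 5² − 2·5·5·cos(60°) = 25, so ZR = 5.
Step 2: By the inverse law of cosines on triangle PZR: cos(∠PZR) = (5² + 5² − 5²) / (2·5·5) = 25/50 = 0.5, so ∠PZR = 60°.

Therefore, the measure of angle ∠PZR = 60°.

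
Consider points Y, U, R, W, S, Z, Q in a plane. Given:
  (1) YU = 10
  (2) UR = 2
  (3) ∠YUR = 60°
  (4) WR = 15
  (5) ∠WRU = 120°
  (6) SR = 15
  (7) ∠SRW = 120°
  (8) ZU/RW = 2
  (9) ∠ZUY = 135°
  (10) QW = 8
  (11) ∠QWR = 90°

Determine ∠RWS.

Step 1: By the law of cosines on triangle WRS: WS² = 15² + 15² − 2·15·15·cos(120°) = 675, so WS = 15·√3.
Step 2: By the inverse law of cosines on triangle RWS: cos(∠RWS) = (15² + (15·√3)² − 15²) / (2·15·15·√3) = 675/779.42 = 0.866, so ∠RWS = 30°.

Therefore, the measure of angle ∠RWS = 30°.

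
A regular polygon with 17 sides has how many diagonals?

Total line segments between 17 vertices = C(17,2) = 136.
Subtract the 17 sides: 136 - 17 = 119 diagonals.

119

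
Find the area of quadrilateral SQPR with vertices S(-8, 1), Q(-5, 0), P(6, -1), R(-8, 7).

The Shoelace formula works by pairing each vertex with the next (cycling back to the first).
For each pair, compute x_i*y_(i+1) - x_(i+1)*y_i:
  (-8*0 - -5*1) = 5
  (-5*-1 - 6*0) = 5
  (6*7 - -8*-1) = 34
  (-8*1 - -8*7) = 48
Taking half the absolute value of the total: Area = (1/2)(92) = 46.

46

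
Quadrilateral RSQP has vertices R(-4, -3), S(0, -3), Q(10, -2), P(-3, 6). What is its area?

The Shoelace formula works by pairing each vertex with the next (cycling back to the first).
For each pair, compute x_i*y_(i+1) - x_(i+1)*y_i:
  (-4*-3 - 0*-3) = 12
  (0*-2 - 10*-3) = 30
  (10*6 - -3*-2) = 54
  (-3*-3 - -4*6) = 33
Taking half the absolute value of the total: Area = (1/2)(129) = 129/2.

129/2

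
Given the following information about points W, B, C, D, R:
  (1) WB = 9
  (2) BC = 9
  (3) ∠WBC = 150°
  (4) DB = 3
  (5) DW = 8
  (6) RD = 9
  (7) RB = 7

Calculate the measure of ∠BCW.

Step 1: By the law of cosines on triangle CBW: CW² = 9² + 9² − 2·9·9·cos(150°) = 302.3, so CW ≈ 17.39.
Step 2: By the inverse law of cosines on triangle BCW: cos(∠BCW) = (9² + 17.39² − 9²) / (2·9·17.39) = 302.3/312.96 = 0.9659, so ∠BCW = 15°.

Therefore, the measure of angle ∠BCW = 15°.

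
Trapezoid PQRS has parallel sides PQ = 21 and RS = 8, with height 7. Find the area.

Area = (21 + 8) * 7 / 2 = 203 / 2 = 203/2

203/2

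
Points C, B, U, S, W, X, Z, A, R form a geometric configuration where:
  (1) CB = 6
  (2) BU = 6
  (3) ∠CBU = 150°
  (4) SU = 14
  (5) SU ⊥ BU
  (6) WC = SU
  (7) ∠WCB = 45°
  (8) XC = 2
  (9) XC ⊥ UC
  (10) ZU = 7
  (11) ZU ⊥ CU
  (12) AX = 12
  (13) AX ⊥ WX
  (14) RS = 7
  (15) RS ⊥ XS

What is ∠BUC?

Step 1: By the law of cosines on triangle UBC: UC² = 6² + 6² − 2·6·6·cos(150°) = 134.35, so UC ≈ 11.59.
Step 2: By the inverse law of cosines on triangle BUC: cos(∠BUC) = (6² + 11.59² − 6²) / (2·6·11.59) = 134.35/139.09 = 0.9659, so ∠BUC = 15°.

Therefore, the measure of angle ∠BUC = 15°.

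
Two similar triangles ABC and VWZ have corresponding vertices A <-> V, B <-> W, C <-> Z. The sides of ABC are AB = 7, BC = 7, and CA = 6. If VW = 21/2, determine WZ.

Similar triangles have proportional sides. Setting up the proportion:
VW / AB = WZ / BC
21/2 / 7 = WZ / 7
WZ = 7 * 21/2 / 7 = 21/2.

21/2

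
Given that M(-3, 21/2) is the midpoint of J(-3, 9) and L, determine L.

Using the midpoint formula: M = ((x1 + x2)/2, (y1 + y2)/2)
We know M = (-3, 21/2) and J = (-3, 9)
For x: -3 = (-3 + x2)/2, so x2 = 2*-3 - -3 = -3
For y: 21/2 = (9 + y2)/2, so y2 = 2*21/2 - 9 = 12
L = (-3, 12)

(-3, 12)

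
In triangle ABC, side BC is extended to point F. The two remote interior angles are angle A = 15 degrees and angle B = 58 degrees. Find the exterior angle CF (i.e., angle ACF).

The interior angle at C is 180 - 15 - 58 = 107 degrees.
The exterior angle and interior angle at C are supplementary:
Exterior angle = 180 - 107 = 73 degrees.

73 degrees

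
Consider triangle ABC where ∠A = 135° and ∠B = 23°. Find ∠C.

angle C = 180 - 135 - 23 = 22 degrees.

22 degrees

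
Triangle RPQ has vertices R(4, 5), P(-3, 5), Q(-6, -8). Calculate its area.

The Shoelace formula computes the area from vertex coordinates by summing cross products.
For vertices (4,5), (-3,5), (-6,-8):
Signed sum = 4*5 - -3*5 + -3*-8 - -6*5 + -6*5 - 4*-8
= 35 + 54 + 2 = 91
Area = (1/2)|91| = 91/2.

91/2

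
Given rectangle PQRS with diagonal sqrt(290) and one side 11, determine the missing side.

The diagonal of a rectangle forms a right triangle with the two sides.
Rearranging the Pythagorean theorem: missing side = sqrt(d^2 - known^2).
= sqrt(290 - 121) = sqrt(169) = 13.

13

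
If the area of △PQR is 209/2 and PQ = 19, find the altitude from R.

Area = (1/2) * base * height
height = 2 * Area / base
height = 2 * 209/2 / 19
height = 209 / 19
height = 11

11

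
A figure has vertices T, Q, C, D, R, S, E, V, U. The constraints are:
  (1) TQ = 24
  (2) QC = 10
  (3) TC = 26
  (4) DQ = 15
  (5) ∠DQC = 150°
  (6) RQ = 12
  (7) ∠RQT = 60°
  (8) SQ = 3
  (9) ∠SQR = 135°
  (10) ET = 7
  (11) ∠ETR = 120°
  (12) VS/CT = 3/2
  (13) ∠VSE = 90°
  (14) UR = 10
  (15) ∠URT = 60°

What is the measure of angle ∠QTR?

Step 1: By the law of cosines on triangle TQR: TR² = 24² + 12² − 2·24·12·cos(60°) = 432, so TR = 12·√3.
Step 2: By the inverse law of cosines on triangle QTR: cos(∠QTR) = (24² + (12·√3)² − 12²) / (2·24·12·√3) = 864/997.66 = 0.866, so ∠QTR = 30°.

Therefore, the measure of angle ∠QTR = 30°.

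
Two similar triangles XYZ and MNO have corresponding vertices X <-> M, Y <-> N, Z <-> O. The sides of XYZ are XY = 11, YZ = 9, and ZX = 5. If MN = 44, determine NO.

Since the triangles are similar, the ratio of corresponding sides is constant.
Scale factor k = MN / XY = 44 / 11 = 4
NO = k * YZ = 4 * 9 = 36

36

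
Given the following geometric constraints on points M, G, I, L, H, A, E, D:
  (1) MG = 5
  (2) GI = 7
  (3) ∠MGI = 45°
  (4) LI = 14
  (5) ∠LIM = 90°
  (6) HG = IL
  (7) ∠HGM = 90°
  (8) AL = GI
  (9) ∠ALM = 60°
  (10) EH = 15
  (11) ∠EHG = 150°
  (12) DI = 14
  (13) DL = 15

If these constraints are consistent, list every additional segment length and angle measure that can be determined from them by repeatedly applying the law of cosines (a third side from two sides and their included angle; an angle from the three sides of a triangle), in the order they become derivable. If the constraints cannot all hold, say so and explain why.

The constraints are consistent. Derivable facts, in order:
After 1 step:
- GE ≈ 28.01
- MH ≈ 14.87
- MI ≈ 4.95
- ∠DIL = 64.78°
- ∠DLI = 57.61°
- ∠IDL = 57.61°
After 2 steps:
- ML ≈ 14.85
- ∠EGH = 15.53°
- ∠GEH = 14.47°
- ∠GHM = 19.65°
- ∠GIM = 45.58°
- ∠GMH = 70.35°
- ∠GMI = 89.42°
After 3 steps:
- MA ≈ 12.87
- ∠ILM = 19.47°
- ∠IML = 70.53°
After 4 steps:
- ∠AML = 28.11°
- ∠LAM = 91.89°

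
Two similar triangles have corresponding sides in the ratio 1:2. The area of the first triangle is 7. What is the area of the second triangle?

For similar figures, the area ratio equals the square of the side ratio.
Side ratio (the first triangle to the second triangle) = 1:2, so area ratio = 1^2:2^2 = 1:4.
If the area of the first triangle is 7, then the area of the second triangle = 7 * (4/1) = 28.

28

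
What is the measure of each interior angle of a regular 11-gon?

Each interior angle of a regular n-gon is (n - 2) * 180 / n.
For n = 11: (11 - 2) * 180 / 11 = 1620/11 = 1620/11 degrees.

1620/11 degrees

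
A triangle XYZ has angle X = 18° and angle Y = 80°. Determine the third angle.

The interior angles sum to 180°: angle Z = 180 - 18 - 80 = 82°.
The triangle is acute (angles 18°, 80°, 82°).

82 degrees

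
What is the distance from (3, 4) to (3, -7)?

The horizontal distance is |3 - 3| = 0 and the vertical distance is |-7 - 4| = 11.
By the Pythagorean theorem, d = sqrt(0^2 + 11^2) = sqrt(121) = 11.

11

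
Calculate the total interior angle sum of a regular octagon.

The sum of interior angles of an n-sided polygon is (n - 2) * 180.
For n = 8: (8 - 2) * 180 = 6 * 180 = 1080 degrees.

1080 degrees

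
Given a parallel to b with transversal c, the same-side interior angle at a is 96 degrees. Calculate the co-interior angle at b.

Co-interior angles (same-side interior) formed by parallel lines and a transversal are supplementary (sum to 180 degrees).
The given angle is 96 degrees.
The co-interior angle = 180 - 96 = 84 degrees.

84 degrees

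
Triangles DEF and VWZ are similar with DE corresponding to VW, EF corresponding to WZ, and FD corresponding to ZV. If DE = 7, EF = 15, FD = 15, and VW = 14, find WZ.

Similar triangles have proportional sides. Setting up the proportion:
VW / DE = WZ / EF
14 / 7 = WZ / 15
WZ = 15 * 14 / 7 = 30.

30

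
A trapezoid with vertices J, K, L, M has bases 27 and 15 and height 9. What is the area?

Area of a trapezoid = (base1 + base2) * height / 2
Area = (27 + 15) * 9 / 2
Area = 42 * 9 / 2
Area = 378 / 2
Area = 189

189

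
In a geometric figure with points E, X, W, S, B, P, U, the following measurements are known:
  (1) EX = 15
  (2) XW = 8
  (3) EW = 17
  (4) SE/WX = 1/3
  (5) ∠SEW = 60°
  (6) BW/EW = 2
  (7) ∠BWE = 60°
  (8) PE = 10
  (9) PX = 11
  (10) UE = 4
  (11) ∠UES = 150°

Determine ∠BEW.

From the given relations: BW = 2·EW = 2·17 = 34.
Step 1: By the law of cosines on triangle EWB: EB² = 17² + 34² − 2·17·34·cos(60°) = 867, so EB = 17·√3.
Step 2: By the inverse law of cosines on triangle BEW: cos(∠BEW) = ((17·√3)² + 17² − 34²) / (2·17·√3·17) = 0/1001.13 = 0, so ∠BEW = 90°.

Therefore, the measure of angle ∠BEW = 90°.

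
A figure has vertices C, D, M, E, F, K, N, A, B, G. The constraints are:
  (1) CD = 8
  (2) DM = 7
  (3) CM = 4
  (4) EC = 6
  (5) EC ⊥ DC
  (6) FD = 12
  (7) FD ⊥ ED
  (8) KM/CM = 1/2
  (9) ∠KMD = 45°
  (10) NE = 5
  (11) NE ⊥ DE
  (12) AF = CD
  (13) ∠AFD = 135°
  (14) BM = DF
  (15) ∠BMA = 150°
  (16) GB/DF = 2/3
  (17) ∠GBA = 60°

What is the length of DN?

Step 1: By the law of cosines on triangle ECD: ED² = 6² + 8² − 2·6·8·cos(90°) = 100, so ED = 10.
Step 2: By the law of cosines on triangle DEN: DN² = 10² + 5² − 2·10·5·cos(90°) = 125, so DN = 5·√5.

Therefore, the length of DN = 5·√5.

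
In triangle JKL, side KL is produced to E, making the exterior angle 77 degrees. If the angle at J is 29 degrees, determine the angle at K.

By the exterior angle theorem: exterior angle = sum of remote interior angles.
77 = 29 + angle K
angle K = 77 - 29 = 48 degrees

48 degrees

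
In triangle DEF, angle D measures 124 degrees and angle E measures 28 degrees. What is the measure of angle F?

angle F = 180 - 124 - 28 = 28 degrees.

28 degrees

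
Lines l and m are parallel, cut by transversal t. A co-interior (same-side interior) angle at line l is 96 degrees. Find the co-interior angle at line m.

Co-interior (same-side interior) angles are between the parallel lines on the same side of the transversal.
Unlike corresponding or alternate interior angles, they are supplementary rather than equal.
So the angle = 180 - 96 = 84 degrees.

84 degrees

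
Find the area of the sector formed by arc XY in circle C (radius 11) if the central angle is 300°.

Sector area = π(11²)(5/6) = 605*pi/6

605*pi/6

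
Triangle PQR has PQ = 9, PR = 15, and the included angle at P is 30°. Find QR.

Law of cosines: QR^2 = 9^2 + 15^2 - 2(9)(15)cos(30°) = 306 - 135*sqrt(3), so QR = 3*sqrt(34 - 15*sqrt(3)).

3*sqrt(34 - 15*sqrt(3))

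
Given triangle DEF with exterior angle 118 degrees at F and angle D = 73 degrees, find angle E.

By the exterior angle theorem: exterior angle = sum of remote interior angles.
118 = 73 + angle E
angle E = 118 - 73 = 45 degrees

45 degrees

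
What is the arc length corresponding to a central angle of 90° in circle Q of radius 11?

The full circumference is 2πr = 2π(11) = 22*pi.
The arc spans 90° out of 360°, which is a fraction of 1/4.
Arc length = 22*pi × 1/4 = 11*pi/2.

11*pi/2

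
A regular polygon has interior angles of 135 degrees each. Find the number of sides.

Each interior angle of a regular n-gon is (n - 2) * 180 / n.
Setting this equal to 135:
(n - 2) * 180 / n = 135
Each exterior angle = 180 - 135 = 45 degrees.
Since exterior angles sum to 360: n = 360 / 45 = 8.

8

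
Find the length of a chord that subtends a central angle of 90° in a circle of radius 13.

Chord = 2(13) sin(45°) = 13*sqrt(2)

13*sqrt(2)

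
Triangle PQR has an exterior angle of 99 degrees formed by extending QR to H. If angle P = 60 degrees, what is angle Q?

By the exterior angle theorem: exterior angle = sum of remote interior angles.
99 = 60 + angle Q
angle Q = 99 - 60 = 39 degrees

39 degrees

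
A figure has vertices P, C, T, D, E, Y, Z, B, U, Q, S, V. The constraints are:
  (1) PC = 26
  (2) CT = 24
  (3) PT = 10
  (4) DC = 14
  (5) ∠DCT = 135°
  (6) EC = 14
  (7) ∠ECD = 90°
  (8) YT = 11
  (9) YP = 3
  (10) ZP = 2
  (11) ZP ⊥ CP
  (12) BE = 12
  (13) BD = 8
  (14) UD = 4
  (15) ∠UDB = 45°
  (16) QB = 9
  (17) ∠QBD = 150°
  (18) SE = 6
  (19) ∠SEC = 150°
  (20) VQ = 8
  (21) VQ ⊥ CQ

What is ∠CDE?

Step 1: By the law of cosines on triangle DCE: DE² = 14² + 14² − 2·14·14·cos(90°) = 392, so DE = 14·√2.
Step 2: By the inverse law of cosines on triangle CDE: cos(∠CDE) = (14² + (14·√2)² − 14²) / (2·14·14·√2) = 392/554.37 = 0.7071, so ∠CDE = 45°.

Therefore, the measure of angle ∠CDE = 45°.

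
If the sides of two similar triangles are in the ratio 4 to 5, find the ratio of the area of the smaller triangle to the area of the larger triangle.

The ratio of areas of similar triangles equals the square of the side ratio.
Side ratio = 4:5
Area ratio = (4/5)^2 = 16/25 = 16:25

16:25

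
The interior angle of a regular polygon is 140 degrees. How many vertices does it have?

The exterior angle is the supplement of the interior angle: 180 - 140 = 40 degrees.
Since the exterior angles of any convex polygon sum to 360 degrees, the number of sides is 360 / 40 = 9.

9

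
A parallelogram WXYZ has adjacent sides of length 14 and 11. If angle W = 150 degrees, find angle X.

Opposite sides of a parallelogram are parallel, so consecutive angles form co-interior angles on a transversal.
Co-interior angles sum to 180°, giving angle X = 180 - 150 = 30 degrees.

30 degrees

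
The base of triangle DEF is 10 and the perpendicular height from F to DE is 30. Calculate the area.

Area = (1/2) * base * height
Area = (1/2) * 10 * 30
Area = 150

150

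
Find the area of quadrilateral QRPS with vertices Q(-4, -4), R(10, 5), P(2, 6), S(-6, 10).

Using the Shoelace formula for a quadrilateral (vertices in order):
Area = (1/2)|sum of (x_i * y_(i+1) - x_(i+1) * y_i)|
Terms: (-4*5 - 10*-4) = 20, (10*6 - 2*5) = 50, (2*10 - -6*6) = 56, (-6*-4 - -4*10) = 64
Sum = 190
Area = (1/2)(190) = 95

95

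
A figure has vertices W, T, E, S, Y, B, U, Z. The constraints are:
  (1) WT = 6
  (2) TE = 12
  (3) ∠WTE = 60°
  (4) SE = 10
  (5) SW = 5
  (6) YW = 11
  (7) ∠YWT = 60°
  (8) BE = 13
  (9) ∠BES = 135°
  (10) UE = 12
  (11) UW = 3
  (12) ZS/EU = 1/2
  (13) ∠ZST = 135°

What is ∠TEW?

Step 1: By the law of cosines on triangle ETW: EW² = 12² + 6² − 2·12·6·cos(60°) = 108, so EW = 6·√3.
Step 2: By the inverse law of cosines on triangle TEW: cos(∠TEW) = (12² + (6·√3)² − 6²) / (2·12·6·√3) = 216/249.42 = 0.866, so ∠TEW = 30°.

Therefore, the measure of angle ∠TEW = 30°.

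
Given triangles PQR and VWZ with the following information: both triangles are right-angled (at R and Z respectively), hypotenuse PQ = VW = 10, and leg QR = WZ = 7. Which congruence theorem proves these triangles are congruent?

Consider the given information: both triangles are right-angled (at R and Z respectively), hypotenuse PQ = VW = 10, and leg QR = WZ = 7
This is not SAS or AAS: SAS requires two sides and the included angle between them. AAS requires two angles and a non-included side.
The correct criterion is HL. The hypotenuse and one leg of two right triangles are equal (Hypotenuse-Leg).

HL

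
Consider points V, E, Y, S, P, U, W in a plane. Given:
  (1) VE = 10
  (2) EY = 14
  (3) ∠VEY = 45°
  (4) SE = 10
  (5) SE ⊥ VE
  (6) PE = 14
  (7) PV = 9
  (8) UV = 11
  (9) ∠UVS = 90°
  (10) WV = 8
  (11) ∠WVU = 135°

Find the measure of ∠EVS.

Step 1: By the law of cosines on triangle VES: VS² = 10² + 10² − 2·10·10·cos(90°) = 200, so VS = 10·√2.
Step 2: By the inverse law of cosines on triangle EVS: cos(∠EVS) = (10² + (10·√2)² − 10²) / (2·10·10·√2) = 200/282.84 = 0.7071, so ∠EVS = 45°.

Therefore, the measure of angle ∠EVS = 45°.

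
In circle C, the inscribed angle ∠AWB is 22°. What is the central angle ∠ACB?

The inscribed angle theorem states that a central angle is always twice any inscribed angle that subtends the same arc.
Since the inscribed angle is 22°, the central angle = 2 × 22° = 44°.

44°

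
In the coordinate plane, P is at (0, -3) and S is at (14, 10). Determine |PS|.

d = sqrt((14)^2 + (13)^2) = sqrt(365)

sqrt(365)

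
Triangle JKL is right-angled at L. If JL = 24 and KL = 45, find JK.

By the Pythagorean theorem: JK^2 = JL^2 + KL^2
JK^2 = 24^2 + 45^2 = 576 + 2025 = 2601
JK = sqrt(2601) = 51

51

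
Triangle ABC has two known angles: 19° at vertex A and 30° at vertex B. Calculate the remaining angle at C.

By the triangle angle sum property, the three interior angles of any triangle add up to 180°.
We know angle A = 19° and angle B = 30°, so their sum is 49°.
Therefore angle C = 180° - 49° = 131°.

131 degrees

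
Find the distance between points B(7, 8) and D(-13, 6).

d = sqrt((-13 - 7)^2 + (6 - 8)^2)
d = sqrt(-20^2 + -2^2)
d = sqrt(400 + 4)
d = sqrt(404) = 2*sqrt(101)

2*sqrt(101)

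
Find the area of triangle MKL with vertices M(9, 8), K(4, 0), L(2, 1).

The Shoelace formula computes the area from vertex coordinates by summing cross products.
For vertices (9,8), (4,0), (2,1):
Signed sum = 9*0 - 4*8 + 4*1 - 2*0 + 2*8 - 9*1
= -32 + 4 + 7 = -21
Area = (1/2)|-21| = 21/2.

21/2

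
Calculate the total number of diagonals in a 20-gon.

Total line segments between 20 vertices = C(20,2) = 190.
Subtract the 20 sides: 190 - 20 = 170 diagonals.

170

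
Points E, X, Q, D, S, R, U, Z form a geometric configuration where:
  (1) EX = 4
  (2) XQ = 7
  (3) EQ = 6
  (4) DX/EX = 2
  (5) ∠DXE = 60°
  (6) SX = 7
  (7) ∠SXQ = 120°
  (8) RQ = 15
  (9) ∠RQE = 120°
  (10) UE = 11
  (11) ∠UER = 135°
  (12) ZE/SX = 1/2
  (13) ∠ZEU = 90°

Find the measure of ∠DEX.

From the given relations: DX = 2·EX = 2·4 = 8.
Step 1: By the law of cosines on triangle EXD: ED² = 4² + 8² − 2·4·8·cos(60°) = 48, so ED = 4·√3.
Step 2: By the inverse law of cosines on triangle DEX: cos(∠DEX) = ((4·√3)² + 4² − 8²) / (2·4·√3·4) = 0/55.43 = 0, so ∠DEX = 90°.

Therefore, the measure of angle ∠DEX = 90°.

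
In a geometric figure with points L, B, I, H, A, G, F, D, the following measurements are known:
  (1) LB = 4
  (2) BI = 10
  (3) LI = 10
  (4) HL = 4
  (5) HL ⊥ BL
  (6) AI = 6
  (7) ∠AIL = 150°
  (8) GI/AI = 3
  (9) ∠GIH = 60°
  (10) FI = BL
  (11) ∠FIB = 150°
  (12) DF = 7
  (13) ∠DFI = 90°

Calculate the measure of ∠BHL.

Step 1: By the law of cosines on triangle HLB: HB² = 4² + 4² − 2·4·4·cos(90°) = 32, so HB = 4·√2.
Step 2: By the inverse law of cosines on triangle BHL: cos(∠BHL) = ((4·√2)² + 4² − 4²) / (2·4·√2·4) = 32/45.25 = 0.7071, so ∠BHL = 45°.

Therefore, the measure of angle ∠BHL = 45°.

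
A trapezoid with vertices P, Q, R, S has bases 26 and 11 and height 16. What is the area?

Area = (26 + 11) * 16 / 2 = 592 / 2 = 296

296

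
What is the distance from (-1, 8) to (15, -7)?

d = sqrt((16)^2 + (-15)^2) = sqrt(481)

sqrt(481)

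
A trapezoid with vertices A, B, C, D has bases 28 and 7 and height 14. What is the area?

A trapezoid's area equals the midsegment times the height.
The midsegment is (28 + 7) / 2 = 35/2.
Area = 35/2 * 14 = 245.

245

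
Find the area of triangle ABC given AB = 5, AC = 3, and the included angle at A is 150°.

Area = (1/2)(5)(3) sin(150°) = (1/2)(5)(3)(1/2) = 15/4

15/4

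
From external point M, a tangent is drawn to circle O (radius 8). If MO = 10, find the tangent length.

tangent = √(d² - r²) = √(10² - 8²) = √(100 - 64) = √36 = 6

6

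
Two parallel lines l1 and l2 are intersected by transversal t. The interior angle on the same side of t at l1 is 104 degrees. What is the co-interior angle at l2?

Co-interior (same-side interior) angles are between the parallel lines on the same side of the transversal.
Unlike corresponding or alternate interior angles, they are supplementary rather than equal.
So the angle = 180 - 104 = 76 degrees.

76 degrees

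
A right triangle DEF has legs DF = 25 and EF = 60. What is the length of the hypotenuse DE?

DE = sqrt(25^2 + 60^2) = sqrt(4225) = 65

65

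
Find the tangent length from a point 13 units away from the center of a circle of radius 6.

The tangent, radius, and line from the external point to the center form a right triangle.
The right angle is where the tangent meets the radius.
By the Pythagorean theorem: tangent² + 6² = 13²
tangent² = 169 - 36 = 133
tangent = sqrt(133)

sqrt(133)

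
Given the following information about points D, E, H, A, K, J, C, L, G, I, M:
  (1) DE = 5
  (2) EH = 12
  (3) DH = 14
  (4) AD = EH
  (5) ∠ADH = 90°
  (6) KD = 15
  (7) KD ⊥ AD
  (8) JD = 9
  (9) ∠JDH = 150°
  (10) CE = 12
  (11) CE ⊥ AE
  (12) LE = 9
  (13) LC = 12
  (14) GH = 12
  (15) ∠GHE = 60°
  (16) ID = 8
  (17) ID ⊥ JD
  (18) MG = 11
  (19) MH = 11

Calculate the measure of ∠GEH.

Step 1: By the law of cosines on triangle EHG: EG² = 12² + 12² − 2·12·12·cos(60°) = 144, so EG = 12.
Step 2: By the inverse law of cosines on triangle GEH: cos(∠GEH) = (12² + 12² − 12²) / (2·12·12) = 144/288 = 0.5, so ∠GEH = 60°.

Therefore, the measure of angle ∠GEH = 60°.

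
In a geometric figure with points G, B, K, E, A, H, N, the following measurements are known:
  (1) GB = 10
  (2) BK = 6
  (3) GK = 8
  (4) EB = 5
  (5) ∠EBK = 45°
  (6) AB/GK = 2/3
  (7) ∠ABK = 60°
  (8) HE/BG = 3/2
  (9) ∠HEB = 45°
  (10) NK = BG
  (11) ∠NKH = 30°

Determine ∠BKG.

Step 1: By the inverse law of cosines on triangle BKG: cos(∠BKG) = (6² + 8² − 10²) / (2·6·8) = 0/96 = 0, so ∠BKG = 90°.

Therefore, the measure of angle ∠BKG = 90°.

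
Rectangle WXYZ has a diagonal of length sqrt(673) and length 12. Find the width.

Using the Pythagorean theorem: d^2 = a^2 + b^2
b^2 = d^2 - a^2
b^2 = 673 - 144
b^2 = 529
b = sqrt(529) = 23

23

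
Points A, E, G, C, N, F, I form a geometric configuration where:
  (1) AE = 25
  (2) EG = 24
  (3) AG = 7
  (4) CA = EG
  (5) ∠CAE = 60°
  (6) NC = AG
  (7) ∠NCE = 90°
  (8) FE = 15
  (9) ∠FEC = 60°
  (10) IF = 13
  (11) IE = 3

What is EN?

From the given relations: CA = EG = 24; NC = AG = 7.
Step 1: By the law of cosines on triangle EAC: EC² = 25² + 24² − 2·25·24·cos(60°) = 601, so EC ≈ 24.52.
Step 2: By the law of cosines on triangle ECN: EN² = 24.52² + 7² − 2·24.52·7·cos(90°) = 650, so EN = 5·√26.

Therefore, the length of EN = 5·√26.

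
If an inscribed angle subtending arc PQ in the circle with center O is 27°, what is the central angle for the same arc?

The inscribed angle theorem states that a central angle is always twice any inscribed angle that subtends the same arc.
Since the inscribed angle is 27°, the central angle = 2 × 27° = 54°.

54°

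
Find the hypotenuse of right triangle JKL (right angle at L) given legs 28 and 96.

In a right triangle, the square of the hypotenuse equals the sum of the squares of the two legs.
The legs are 28 and 96, so the hypotenuse = sqrt(784 + 9216) = sqrt(10000) = 100.

100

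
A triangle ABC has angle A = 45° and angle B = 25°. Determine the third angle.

The interior angles sum to 180°: angle C = 180 - 45 - 25 = 110°.
The triangle is obtuse (angles 45°, 25°, 110°).

110 degrees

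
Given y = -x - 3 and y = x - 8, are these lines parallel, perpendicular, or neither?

Slope of line 1: m1 = -1
Slope of line 2: m2 = 1
m1 * m2 = (-1) * (1) = -1 = -1, so the lines are perpendicular.

Perpendicular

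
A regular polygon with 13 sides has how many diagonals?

Each of the 13 vertices connects to 10 non-adjacent vertices via diagonals.
Total connections = 13 × 10 = 130, but each diagonal is counted twice.
Number of diagonals = 130 / 2 = 65.

65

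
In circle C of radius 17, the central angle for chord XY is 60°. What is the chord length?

Drop a perpendicular from the center to the chord, bisecting both the chord and the central angle.
Each half-chord = r sin(θ/2) = 17 sin(30°).
The full chord = 2 × 17 × sin(30°) = 17.

17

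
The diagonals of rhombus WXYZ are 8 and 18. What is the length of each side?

Half-diagonals are 4 and 9. side = sqrt(4^2 + 9^2) = sqrt(97)

sqrt(97)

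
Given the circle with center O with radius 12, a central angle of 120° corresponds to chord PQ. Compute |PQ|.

Chord = 2(12) sin(60°) = 12*sqrt(3)

12*sqrt(3)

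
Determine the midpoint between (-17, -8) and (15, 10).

M = ((x₁ + x₂)/2, (y₁ + y₂)/2)
= ((-17 + 15)/2, (-8 + 10)/2)
= (-2/2, 2/2) = (-1, 1)

(-1, 1)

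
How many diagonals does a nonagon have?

The number of diagonals in an n-gon is n(n - 3)/2.
For n = 9: 9(9 - 3)/2 = 9 × 6 / 2 = 27.

27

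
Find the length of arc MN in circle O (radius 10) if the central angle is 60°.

The full circumference is 2πr = 2π(10) = 20*pi.
The arc spans 60° out of 360°, which is a fraction of 1/6.
Arc length = 20*pi × 1/6 = 10*pi/3.

10*pi/3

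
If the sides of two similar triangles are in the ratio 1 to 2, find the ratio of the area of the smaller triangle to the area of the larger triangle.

Area scales with the square of linear dimensions. If every length is multiplied by 1/2, then the area is multiplied by (1/2)^2 = 1/4.
The area ratio is 1:4.

1:4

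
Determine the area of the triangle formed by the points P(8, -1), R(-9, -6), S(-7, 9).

Using the Shoelace formula for a triangle:
Area = (1/2)|x0(y1 - y2) + x1(y2 - y0) + x2(y0 - y1)|
Area = (1/2)|8(-6 - 9) + -9(9 - -1) + -7(-1 - -6)|
Area = (1/2)|-120 + -90 + -35|
Area = (1/2)|-245|
Area = (1/2)(245)
Area = 245/2

245/2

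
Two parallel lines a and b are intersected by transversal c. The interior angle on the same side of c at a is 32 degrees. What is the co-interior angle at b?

Co-interior (same-side interior) angles are between the parallel lines on the same side of the transversal.
Unlike corresponding or alternate interior angles, they are supplementary rather than equal.
So the angle = 180 - 32 = 148 degrees.

148 degrees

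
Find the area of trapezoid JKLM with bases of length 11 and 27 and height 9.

Area of a trapezoid = (base1 + base2) * height / 2
Area = (11 + 27) * 9 / 2
Area = 38 * 9 / 2
Area = 342 / 2
Area = 171

171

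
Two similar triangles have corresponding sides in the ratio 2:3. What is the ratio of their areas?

Area scales with the square of linear dimensions. If every length is multiplied by 2/3, then the area is multiplied by (2/3)^2 = 4/9.
The area ratio is 4:9.

4:9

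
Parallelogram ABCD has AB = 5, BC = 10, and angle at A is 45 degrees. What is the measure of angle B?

Consecutive angles are supplementary: angle B = 180 - 45 = 135 degrees.

135 degrees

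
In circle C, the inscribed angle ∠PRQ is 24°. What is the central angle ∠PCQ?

Central angle = 2 × 24° = 48° (inscribed angle theorem).

48°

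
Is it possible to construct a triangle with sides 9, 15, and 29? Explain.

Check the triangle inequality: 9 + 15 = 24 ≤ 29.
Since the sum of two sides does not exceed the third, no triangle can be formed.

No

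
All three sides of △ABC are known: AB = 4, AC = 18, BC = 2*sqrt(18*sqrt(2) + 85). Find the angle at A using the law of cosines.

By the inverse law of cosines: cos(A) = (AB² + AC² - BC²) / (2 × AB × AC)
cos(A) = (4² + 18² - (2*sqrt(18*sqrt(2) + 85))²) / (2 × 4 × 18)
cos(A) = (16 + 324 - (72*sqrt(2) + 340)) / 144
cos(A) = -sqrt(2)/2
A = arccos(-sqrt(2)/2) = 135°

135°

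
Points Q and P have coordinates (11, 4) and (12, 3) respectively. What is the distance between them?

The horizontal distance is |12 - 11| = 1 and the vertical distance is |3 - 4| = 1.
By the Pythagorean theorem, d = sqrt(1^2 + 1^2) = sqrt(2).

sqrt(2)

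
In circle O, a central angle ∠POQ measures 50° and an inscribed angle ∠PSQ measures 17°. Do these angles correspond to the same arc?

By the inscribed angle theorem, the inscribed angle for a central angle of 50° should be 50° / 2 = 25°.
The given inscribed angle is 17°, which does not equal 25°.
Therefore, no, they do not correspond to the same arc.

No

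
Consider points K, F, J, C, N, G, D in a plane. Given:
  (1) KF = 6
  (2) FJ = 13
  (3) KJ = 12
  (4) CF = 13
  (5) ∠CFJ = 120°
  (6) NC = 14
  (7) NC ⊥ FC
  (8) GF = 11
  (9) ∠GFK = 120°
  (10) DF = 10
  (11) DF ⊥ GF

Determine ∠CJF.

Step 1: By the law of cosines on triangle JFC: JC² = 13² + 13² − 2·13·13·cos(120°) = 507, so JC = 13·√3.
Step 2: By the inverse law of cosines on triangle CJF: cos(∠CJF) = ((13·√3)² + 13² − 13²) / (2·13·√3·13) = 507/585.43 = 0.866, so ∠CJF = 30°.

Therefore, the measure of angle ∠CJF = 30°.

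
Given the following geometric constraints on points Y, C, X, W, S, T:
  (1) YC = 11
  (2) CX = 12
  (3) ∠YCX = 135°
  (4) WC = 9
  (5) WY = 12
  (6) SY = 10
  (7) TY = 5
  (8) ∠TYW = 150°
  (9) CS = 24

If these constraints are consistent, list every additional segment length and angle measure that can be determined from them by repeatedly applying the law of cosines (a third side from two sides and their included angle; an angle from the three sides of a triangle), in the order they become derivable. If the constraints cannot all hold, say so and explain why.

These constraints are not satisfiable: by the triangle inequality in triangle YCS, (1) YC = 11 and (6) SY = 10 force CS ≤ 11 + 10 = 21, but (9) says CS = 24. No planar figure meets all of them, so nothing further can be derived.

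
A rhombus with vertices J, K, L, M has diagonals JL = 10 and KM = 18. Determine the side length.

Half-diagonals are 5 and 9. side = sqrt(5^2 + 9^2) = sqrt(106)

sqrt(106)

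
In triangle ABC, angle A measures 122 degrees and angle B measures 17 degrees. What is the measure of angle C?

By the triangle angle sum property, the three interior angles of any triangle add up to 180°.
We know angle A = 122° and angle B = 17°, so their sum is 139°.
Therefore angle C = 180° - 139° = 41°.

41 degrees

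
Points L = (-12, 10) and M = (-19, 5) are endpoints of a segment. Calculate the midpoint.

The midpoint is the average of the coordinates:
x: (-12 + -19)/2 = -31/2
y: (10 + 5)/2 = 15/2
Midpoint = (-31/2, 15/2)

(-31/2, 15/2)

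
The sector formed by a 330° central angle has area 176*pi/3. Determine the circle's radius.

r² = 360 × 176*pi/3 / (π × 330) = 64, so r = 8.

8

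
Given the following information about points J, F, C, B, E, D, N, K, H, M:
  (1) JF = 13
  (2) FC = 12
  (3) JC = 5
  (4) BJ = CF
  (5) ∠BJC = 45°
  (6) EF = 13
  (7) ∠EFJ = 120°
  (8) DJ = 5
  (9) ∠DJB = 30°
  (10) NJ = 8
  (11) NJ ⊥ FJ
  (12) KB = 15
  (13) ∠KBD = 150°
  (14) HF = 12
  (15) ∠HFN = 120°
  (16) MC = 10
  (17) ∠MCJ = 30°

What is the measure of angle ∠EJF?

Step 1: By the law of cosines on triangle JFE: JE² = 13² + 13² − 2·13·13·cos(120°) = 507, so JE = 13·√3.
Step 2: By the inverse law of cosines on triangle EJF: cos(∠EJF) = ((13·√3)² + 13² − 13²) / (2·13·√3·13) = 507/585.43 = 0.866, so ∠EJF = 30°.

Therefore, the measure of angle ∠EJF = 30°.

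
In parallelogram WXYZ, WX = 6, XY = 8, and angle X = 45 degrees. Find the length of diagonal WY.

The diagonal of a parallelogram can be found by treating two adjacent sides and the diagonal as a triangle.
Applying the law of cosines with sides 6, 8 and included angle 45°:
d^2 = 36 + 64 - 96*cos(45°) = 100 - 48*sqrt(2)
d = 2*sqrt(25 - 12*sqrt(2))

2*sqrt(25 - 12*sqrt(2))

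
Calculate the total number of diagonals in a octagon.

Each of the 8 vertices connects to 5 non-adjacent vertices via diagonals.
Total connections = 8 × 5 = 40, but each diagonal is counted twice.
Number of diagonals = 40 / 2 = 20.

20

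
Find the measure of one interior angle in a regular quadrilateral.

Each interior angle of a regular n-gon is (n - 2) * 180 / n.
For n = 4: (4 - 2) * 180 / 4 = 360/4 = 90 degrees.

90 degrees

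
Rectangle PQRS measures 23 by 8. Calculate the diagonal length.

Using the Pythagorean theorem:
d² = 23² + 8² = 529 + 64 = 593
d = sqrt(593)

sqrt(593)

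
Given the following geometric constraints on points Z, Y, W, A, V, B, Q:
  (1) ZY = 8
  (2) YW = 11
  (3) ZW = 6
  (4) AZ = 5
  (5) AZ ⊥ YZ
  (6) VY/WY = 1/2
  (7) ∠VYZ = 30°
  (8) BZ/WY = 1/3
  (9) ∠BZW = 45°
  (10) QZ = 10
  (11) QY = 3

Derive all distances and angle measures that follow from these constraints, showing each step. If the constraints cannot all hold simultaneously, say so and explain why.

The constraints are consistent.

From the given relations:
  VY = 1/2·WY = 1/2·11 ≈ 5.5
  BZ = 1/3·WY = 1/3·11 ≈ 3.67

Step 1: From ZY = 8, YV = 5.5, and ∠ZYV = 30°, by the law of cosines:
  ZV² = ZY² + YV² - 2·ZY·YV·cos(30°) = 64 + 30.25 - 76.21 = 18.04
  ZV ≈ 4.25

Step 2: From YZ = 8, ZA = 5, and ∠YZA = 90°, by the law of cosines:
  YA² = YZ² + ZA² - 2·YZ·ZA·cos(90°) = 64 + 25 - 0 = 89
  YA = √89

Step 3: From WZ = 6, ZB = 3.67, and ∠WZB = 45°, by the law of cosines:
  WB² = WZ² + ZB² - 2·WZ·ZB·cos(45°) = 36 + 13.44 - 31.11 = 18.33
  WB ≈ 4.28

Step 4: From ZQ = 10, ZY = 8, QY = 3, by the inverse law of cosines:
  cos(∠QZY) = (ZQ² + ZY² - QY²) / (2·ZQ·ZY)
  ∠QZY = 14.36°

Step 5: From ZW = 6, ZY = 8, WY = 11, by the inverse law of cosines:
  cos(∠WZY) = (ZW² + ZY² - WY²) / (2·ZW·ZY)
  ∠WZY = 102.64°

Step 6: From YQ = 3, YZ = 8, QZ = 10, by the inverse law of cosines:
  cos(∠QYZ) = (YQ² + YZ² - QZ²) / (2·YQ·YZ)
  ∠QYZ = 124.23°

Step 7: From YW = 11, YZ = 8, WZ = 6, by the inverse law of cosines:
  cos(∠WYZ) = (YW² + YZ² - WZ²) / (2·YW·YZ)
  ∠WYZ = 32.16°

Step 8: From WY = 11, WZ = 6, YZ = 8, by the inverse law of cosines:
  cos(∠YWZ) = (WY² + WZ² - YZ²) / (2·WY·WZ)
  ∠YWZ = 45.21°

Step 9: From QY = 3, QZ = 10, YZ = 8, by the inverse law of cosines:
  cos(∠YQZ) = (QY² + QZ² - YZ²) / (2·QY·QZ)
  ∠YQZ = 41.41°

Step 10: From ZV = 4.25, ZY = 8, VY = 5.5, by the inverse law of cosines:
  cos(∠VZY) = (ZV² + ZY² - VY²) / (2·ZV·ZY)
  ∠VZY = 40.35°

Step 11: From YA = √89, YZ = 8, AZ = 5, by the inverse law of cosines:
  cos(∠AYZ) = (YA² + YZ² - AZ²) / (2·YA·YZ)
  ∠AYZ = 32.01°

Step 12: From WB = 4.28, WZ = 6, BZ = 3.67, by the inverse law of cosines:
  cos(∠BWZ) = (WB² + WZ² - BZ²) / (2·WB·WZ)
  ∠BWZ = 37.27°

Step 13: From AY = √89, AZ = 5, YZ = 8, by the inverse law of cosines:
  cos(∠YAZ) = (AY² + AZ² - YZ²) / (2·AY·AZ)
  ∠YAZ = 57.99°

Step 14: From VY = 5.5, VZ = 4.25, YZ = 8, by the inverse law of cosines:
  cos(∠YVZ) = (VY² + VZ² - YZ²) / (2·VY·VZ)
  ∠YVZ = 109.65°

Step 15: From BW = 4.28, BZ = 3.67, WZ = 6, by the inverse law of cosines:
  cos(∠WBZ) = (BW² + BZ² - WZ²) / (2·BW·BZ)
  ∠WBZ = 97.73°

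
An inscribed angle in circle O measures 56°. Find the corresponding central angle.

The inscribed angle theorem states that a central angle is always twice any inscribed angle that subtends the same arc.
Since the inscribed angle is 56°, the central angle = 2 × 56° = 112°.

112°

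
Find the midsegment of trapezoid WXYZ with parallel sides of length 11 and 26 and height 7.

The midsegment (median) of a trapezoid connects the midpoints of the non-parallel sides.
Its length is the average of the two bases: (11 + 26) / 2 = 37/2.

37/2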